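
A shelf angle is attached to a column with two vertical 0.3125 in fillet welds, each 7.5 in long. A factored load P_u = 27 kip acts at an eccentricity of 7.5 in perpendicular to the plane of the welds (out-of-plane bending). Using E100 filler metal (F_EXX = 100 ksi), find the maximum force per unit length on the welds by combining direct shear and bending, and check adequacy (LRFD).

L_w = 2 × 7.5 = 15 in; section modulus (unit throat) S = 2 × L²/6 = 18.75 in².
Direct shear f_v = P/L_w = 27/15 = 1.8 kip/in.
Moment M = P × e = 27 × 7.5 = 202.5 kip·in; bending f_b = M/S = 10.8 kip/in.
f_max = √(f_v² + f_b²) = √(1.8² + 10.8²) = 10.95 kip/in.
φr_n = 0.75 × 0.6 × 100 × (0.707 × 0.3125) = 9.942 kip/in → NOT adequate.

f_max ≈ 10.9 kip/in; NOT adequate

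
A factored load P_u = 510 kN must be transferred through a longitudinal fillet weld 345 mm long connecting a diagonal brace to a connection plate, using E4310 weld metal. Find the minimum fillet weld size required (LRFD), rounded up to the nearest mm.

E43XX → F_EXX = 430 MPa.
Total weld length L = 345 mm.
Required throat t_e = P_u / (φ × 0.6 F_EXX × L) = 510 / (0.75 × 0.6 × 430 × 345 × 10⁻³) = 7.64 mm.
Required leg w = t_e / 0.707 = 10.81 mm → use 11 mm.

w = 11 mm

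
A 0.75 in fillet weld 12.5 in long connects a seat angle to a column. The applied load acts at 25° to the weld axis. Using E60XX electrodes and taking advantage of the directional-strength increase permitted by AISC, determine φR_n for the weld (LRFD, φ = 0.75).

φR_n ≈ 204 kip

E60XX → F_EXX = 60 ksi.
t_e = 0.707 × 0.75 = 0.5302 in; A_we = 0.5302 × 12.5 = 6.628 in².
Directional factor: 1.0 + 0.5 sin^1.5(25°) = 1.137.
F_nw = 0.6 × 60 × 1.137 = 40.95 ksi.
φR_n = 0.75 × 40.95 × 6.628 = 203.5 kip.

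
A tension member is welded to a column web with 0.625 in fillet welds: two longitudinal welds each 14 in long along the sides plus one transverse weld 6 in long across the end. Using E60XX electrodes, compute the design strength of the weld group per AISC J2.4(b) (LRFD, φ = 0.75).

E60XX → F_EXX = 60 ksi.
t_e = 0.707 × 0.625 = 0.4419 in.
R_nwl = 0.6 × 60 × 0.4419 × 28 = 445.4 kip (longitudinal, 2 welds).
R_nwt = 0.6 × 60 × 0.4419 × 6 = 95.44 kip (transverse, base value).
(i) R_nwl + R_nwt = 540.9 kip; (ii) 0.85 R_nwl + 1.5 R_nwt = 521.8 kip.
R_n = max = 540.9 kip [governs: (i)]; φR_n = 405.6 kip.

φR_n ≈ 406 kip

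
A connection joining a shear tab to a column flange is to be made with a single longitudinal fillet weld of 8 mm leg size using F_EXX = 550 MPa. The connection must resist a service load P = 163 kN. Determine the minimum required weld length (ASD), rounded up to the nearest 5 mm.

Throat t_e = 0.707 × 8 = 5.656 mm.
r_n/Ω = (0.6 × 550 × 5.656) / 2.0 = 933.2 N/mm = 0.9332 kN/mm.
L_req = P / (r_n/Ω) = 163 / 0.9332 = 174.7 mm total.
Round up → use L = 175 mm.

L = 175 mm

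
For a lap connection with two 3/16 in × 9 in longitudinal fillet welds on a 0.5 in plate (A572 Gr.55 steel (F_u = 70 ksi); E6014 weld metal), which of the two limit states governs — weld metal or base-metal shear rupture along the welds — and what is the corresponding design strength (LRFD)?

E60XX → F_EXX = 60 ksi.
t_e = 0.707 × 0.1875 = 0.1326 in; L = 18 in.
Weld metal: φR_n = 0.75 × 0.6 × 60 × 0.1326 × 18 = 64.43 kip.
Base metal (shear rupture): φR_n = 0.75 × 0.6 × 70 × 0.5 × 18 = 283.5 kip.
Governing: weld metal.

φR_n ≈ 64.4 kip (weld metal governs)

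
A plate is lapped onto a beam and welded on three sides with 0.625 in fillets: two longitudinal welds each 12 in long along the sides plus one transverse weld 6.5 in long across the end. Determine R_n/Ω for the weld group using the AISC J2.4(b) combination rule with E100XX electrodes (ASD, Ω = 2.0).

R_n/Ω ≈ 404 kips

E100XX → F_EXX = 100 ksi.
t_e = 0.707 × 0.625 = 0.4419 in.
R_nwl = 0.6 × 100 × 0.4419 × 24 = 636.3 kips (longitudinal, 2 welds).
R_nwt = 0.6 × 100 × 0.4419 × 6.5 = 172.3 kips (transverse, base value).
(i) R_nwl + R_nwt = 808.6 kips; (ii) 0.85 R_nwl + 1.5 R_nwt = 799.4 kips.
R_n = max = 808.6 kips [governs: (i)]; R_n/Ω = 404.3 kips.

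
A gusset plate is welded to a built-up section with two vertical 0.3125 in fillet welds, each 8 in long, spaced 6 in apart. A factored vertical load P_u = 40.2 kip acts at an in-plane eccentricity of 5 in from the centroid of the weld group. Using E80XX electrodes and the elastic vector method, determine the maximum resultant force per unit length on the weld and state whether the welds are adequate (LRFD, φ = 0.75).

f_max ≈ 6.22 kip/in; adequate

E80XX → F_EXX = 80 ksi.
Total weld length L_w = 16 in. Treat welds as unit-width lines.
Polar moment about centroid: J = 2[d³/12 + d(b/2)²] = 2[8³/12 + 8×3²] = 229.3 in³.
Direct shear f_v = P/L_w = 40.2 / 16 = 2.513 kip/in (vertical).
Torsion M = P·e = 40.2 × 5 = 201 kip·in.
Critical point at (x, y) = (3, 4) from centroid. f_tx = M·y/J = 3.506 kip/in; f_ty = M·x/J = 2.629 kip/in.
Resultant f_max = √[f_tx² + (f_v + f_ty)²] = √[3.506² + (2.513 + 2.629)²] = 6.223 kip/in.
Capacity per unit length: φr_n = 0.75 × 0.6 × 80 × (0.707 × 0.3125) = 7.954 kip/in.
6.223 ≤ 7.954 → adequate.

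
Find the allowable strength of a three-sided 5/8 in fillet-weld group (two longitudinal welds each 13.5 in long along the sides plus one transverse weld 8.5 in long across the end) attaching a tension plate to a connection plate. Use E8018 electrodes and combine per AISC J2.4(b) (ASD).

E80XX → F_EXX = 80 ksi.
t_e = 0.707 × 0.625 = 0.4419 in.
R_nwl = 0.6 × 80 × 0.4419 × 27 = 572.7 kip (longitudinal, 2 welds).
R_nwt = 0.6 × 80 × 0.4419 × 8.5 = 180.3 kip (transverse, base value).
(i) R_nwl + R_nwt = 753 kip; (ii) 0.85 R_nwl + 1.5 R_nwt = 757.2 kip.
R_n = max = 757.2 kip [governs: (ii)]; R_n/Ω = 378.6 kip.

R_n/Ω ≈ 379 kip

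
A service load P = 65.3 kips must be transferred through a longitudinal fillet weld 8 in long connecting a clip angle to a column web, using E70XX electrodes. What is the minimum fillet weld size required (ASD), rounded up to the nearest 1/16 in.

w = 9/16 in

E70XX → F_EXX = 70 ksi.
Total weld length L = 8 in.
Required throat t_e = P × Ω / (0.6 F_EXX × L) = 65.3 × 2.0 / (0.6 × 70 × 8) = 0.3887 in.
Required leg w = t_e / 0.707 = 0.5498 in → use 9/16 in.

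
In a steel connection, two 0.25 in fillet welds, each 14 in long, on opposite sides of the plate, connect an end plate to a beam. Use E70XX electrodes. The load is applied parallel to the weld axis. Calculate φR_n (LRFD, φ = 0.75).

φR_n ≈ 156 kips

E70XX → F_EXX = 70 ksi.
Effective throat t_e = 0.707 × 0.25 = 0.1767 in.
Total length L = 28 in; A_we = 0.1767 × 28 = 4.949 in².
F_nw = 0.6 F_EXX = 0.6 × 70 = 42 ksi.
φR_n = 0.75 × 42 × 4.949 = 155.9 kips.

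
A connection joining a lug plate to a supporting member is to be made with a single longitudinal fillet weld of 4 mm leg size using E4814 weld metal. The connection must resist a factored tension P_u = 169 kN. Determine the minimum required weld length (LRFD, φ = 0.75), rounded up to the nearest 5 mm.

E48XX → F_EXX = 480 MPa.
Throat t_e = 0.707 × 4 = 2.828 mm.
φr_n = 0.75 × 0.6 × 480 × 2.828 × 10⁻³ = 0.6108 kN/mm.
L_req = P_u / φr_n = 169 / 0.6108 = 276.7 mm total.
Round up → use L = 280 mm.

L = 280 mm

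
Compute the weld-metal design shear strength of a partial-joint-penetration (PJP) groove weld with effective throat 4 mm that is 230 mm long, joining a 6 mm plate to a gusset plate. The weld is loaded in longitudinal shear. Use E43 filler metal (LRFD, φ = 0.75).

φR_n ≈ 178 kN

E43XX → F_EXX = 430 MPa.
Effective throat (given) t_e = 4 mm.
A_we = 4 × 230 = 920 mm².
F_nw = 0.6 F_EXX = 258 MPa.
φR_n = 0.75 × 258 × 920 × 10⁻³ = 178 kN.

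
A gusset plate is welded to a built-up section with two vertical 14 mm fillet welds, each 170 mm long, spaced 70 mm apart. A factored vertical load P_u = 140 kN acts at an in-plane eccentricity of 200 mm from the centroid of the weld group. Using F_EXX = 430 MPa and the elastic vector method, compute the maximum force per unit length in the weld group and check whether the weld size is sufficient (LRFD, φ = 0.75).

Total weld length L_w = 340 mm. Treat welds as unit-width lines.
Polar moment about centroid: J = 2[d³/12 + d(b/2)²] = 2[170³/12 + 170×35²] = 1235000 mm³.
Direct shear f_v = P/L_w = 140×10³ / 340 = 411.8 N/mm (vertical).
Torsion M = P·e = 140×10³ × 200 = 28000000 N·mm.
Critical point at (x, y) = (35, 85) from centroid. f_tx = M·y/J = 1927 N/mm; f_ty = M·x/J = 793.3 N/mm.
Resultant f_max = √[f_tx² + (f_v + f_ty)²] = √[1927² + (411.8 + 793.3)²] = 2272 N/mm.
Capacity per unit length: φr_n = 0.75 × 0.6 × 430 × (0.707 × 14) = 1915 N/mm.
2272 > 1915 → NOT adequate.

f_max ≈ 2270 N/mm; NOT adequate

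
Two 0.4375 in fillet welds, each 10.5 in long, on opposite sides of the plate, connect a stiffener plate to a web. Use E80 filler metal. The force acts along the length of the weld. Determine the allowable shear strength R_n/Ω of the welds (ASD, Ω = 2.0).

R_n/Ω ≈ 156 kips

E80XX → F_EXX = 80 ksi.
Effective throat t_e = 0.707 × 0.4375 = 0.3093 in.
Total length L = 21 in; A_we = 0.3093 × 21 = 6.496 in².
F_nw = 0.6 F_EXX = 0.6 × 80 = 48 ksi.
R_n = 48 × 6.496 = 311.8 kips; R_n/Ω = 311.8/2.0 = 155.9 kips.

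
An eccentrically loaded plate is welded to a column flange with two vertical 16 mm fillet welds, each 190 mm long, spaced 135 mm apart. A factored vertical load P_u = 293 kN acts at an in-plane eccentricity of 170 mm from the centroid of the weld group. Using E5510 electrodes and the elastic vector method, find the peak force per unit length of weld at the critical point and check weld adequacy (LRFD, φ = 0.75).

E55XX → F_EXX = 550 MPa.
Total weld length L_w = 380 mm. Treat welds as unit-width lines.
Polar moment about centroid: J = 2[d³/12 + d(b/2)²] = 2[190³/12 + 190×67.5²] = 2875000 mm³.
Direct shear f_v = P/L_w = 293×10³ / 380 = 771.1 N/mm (vertical).
Torsion M = P·e = 293×10³ × 170 = 49810000 N·mm.
Critical point at (x, y) = (67.5, 95) from centroid. f_tx = M·y/J = 1646 N/mm; f_ty = M·x/J = 1170 N/mm.
Resultant f_max = √[f_tx² + (f_v + f_ty)²] = √[1646² + (771.1 + 1170)²] = 2545 N/mm.
Capacity per unit length: φr_n = 0.75 × 0.6 × 550 × (0.707 × 16) = 2800 N/mm.
2545 ≤ 2800 → adequate.

f_max ≈ 2540 N/mm; adequate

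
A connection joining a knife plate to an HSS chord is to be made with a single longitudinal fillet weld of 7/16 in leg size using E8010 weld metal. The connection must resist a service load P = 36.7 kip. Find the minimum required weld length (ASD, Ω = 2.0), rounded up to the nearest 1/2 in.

E80XX → F_EXX = 80 ksi.
Throat t_e = 0.707 × 0.4375 = 0.3093 in.
r_n/Ω = (0.6 × 80 × 0.3093) / 2.0 = 7.423 kip/in.
L_req = P / (r_n/Ω) = 36.7 / 7.423 = 4.944 in total.
Round up → use L = 5 in.

L = 5 in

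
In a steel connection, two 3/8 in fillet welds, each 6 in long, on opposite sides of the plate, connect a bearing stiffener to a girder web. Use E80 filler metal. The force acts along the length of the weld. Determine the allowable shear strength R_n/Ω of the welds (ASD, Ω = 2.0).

E80XX → F_EXX = 80 ksi.
Effective throat t_e = 0.707 × 0.375 = 0.2651 in.
Total length L = 12 in; A_we = 0.2651 × 12 = 3.181 in².
F_nw = 0.6 F_EXX = 0.6 × 80 = 48 ksi.
R_n = 48 × 3.181 = 152.7 kip; R_n/Ω = 152.7/2.0 = 76.36 kip.

R_n/Ω ≈ 76.4 kip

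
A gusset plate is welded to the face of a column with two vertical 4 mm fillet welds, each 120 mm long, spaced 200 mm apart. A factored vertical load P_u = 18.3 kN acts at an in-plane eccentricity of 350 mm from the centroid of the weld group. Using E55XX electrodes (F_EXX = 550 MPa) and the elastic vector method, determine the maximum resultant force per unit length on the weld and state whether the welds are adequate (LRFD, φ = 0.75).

Total weld length L_w = 240 mm. Treat welds as unit-width lines.
Polar moment about centroid: J = 2[d³/12 + d(b/2)²] = 2[120³/12 + 120×100²] = 2688000 mm³.
Direct shear f_v = P/L_w = 18.3×10³ / 240 = 76.25 N/mm (vertical).
Torsion M = P·e = 18.3×10³ × 350 = 6405000 N·mm.
Critical point at (x, y) = (100, 60) from centroid. f_tx = M·y/J = 143 N/mm; f_ty = M·x/J = 238.3 N/mm.
Resultant f_max = √[f_tx² + (f_v + f_ty)²] = √[143² + (76.25 + 238.3)²] = 345.5 N/mm.
Capacity per unit length: φr_n = 0.75 × 0.6 × 550 × (0.707 × 4) = 699.9 N/mm.
345.5 ≤ 699.9 → adequate.

f_max ≈ 345 N/mm; adequate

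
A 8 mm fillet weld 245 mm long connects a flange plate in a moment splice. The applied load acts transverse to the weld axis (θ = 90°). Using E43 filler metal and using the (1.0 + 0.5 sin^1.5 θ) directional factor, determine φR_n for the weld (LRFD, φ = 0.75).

E43XX → F_EXX = 430 MPa.
t_e = 0.707 × 8 = 5.656 mm; A_we = 5.656 × 245 = 1386 mm².
Directional factor: 1.0 + 0.5 sin^1.5(90°) = 1.5.
F_nw = 0.6 × 430 × 1.5 = 387 MPa.
φR_n = 0.75 × 387 × 1386 × 10⁻³ = 402.2 kN.

φR_n ≈ 402 kN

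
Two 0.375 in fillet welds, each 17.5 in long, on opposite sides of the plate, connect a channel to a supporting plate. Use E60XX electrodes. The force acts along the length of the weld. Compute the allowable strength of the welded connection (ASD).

R_n/Ω ≈ 167 kip

E60XX → F_EXX = 60 ksi.
Effective throat t_e = 0.707 × 0.375 = 0.2651 in.
Total length L = 35 in; A_we = 0.2651 × 35 = 9.279 in².
F_nw = 0.6 F_EXX = 0.6 × 60 = 36 ksi.
R_n = 36 × 9.279 = 334.1 kip; R_n/Ω = 334.1/2.0 = 167 kip.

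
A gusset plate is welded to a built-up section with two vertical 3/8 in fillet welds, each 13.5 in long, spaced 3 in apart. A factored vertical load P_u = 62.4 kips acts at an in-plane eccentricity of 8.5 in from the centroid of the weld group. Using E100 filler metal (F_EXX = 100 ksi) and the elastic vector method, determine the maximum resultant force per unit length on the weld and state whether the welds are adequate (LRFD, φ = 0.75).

Total weld length L_w = 27 in. Treat welds as unit-width lines.
Polar moment about centroid: J = 2[d³/12 + d(b/2)²] = 2[13.5³/12 + 13.5×1.5²] = 470.8 in³.
Direct shear f_v = P/L_w = 62.4 / 27 = 2.311 kip/in (vertical).
Torsion M = P·e = 62.4 × 8.5 = 530.4 kip·in.
Critical point at (x, y) = (1.5, 6.75) from centroid. f_tx = M·y/J = 7.604 kip/in; f_ty = M·x/J = 1.69 kip/in.
Resultant f_max = √[f_tx² + (f_v + f_ty)²] = √[7.604² + (2.311 + 1.69)²] = 8.593 kip/in.
Capacity per unit length: φr_n = 0.75 × 0.6 × 100 × (0.707 × 0.375) = 11.93 kip/in.
8.593 ≤ 11.93 → adequate.

f_max ≈ 8.59 kip/in; adequate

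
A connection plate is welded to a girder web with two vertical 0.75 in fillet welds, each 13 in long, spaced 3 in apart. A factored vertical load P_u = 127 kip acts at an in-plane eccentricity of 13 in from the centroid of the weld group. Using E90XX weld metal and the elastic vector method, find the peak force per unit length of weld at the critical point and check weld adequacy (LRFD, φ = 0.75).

f_max ≈ 27.4 kip/in; NOT adequate

E90XX → F_EXX = 90 ksi.
Total weld length L_w = 26 in. Treat welds as unit-width lines.
Polar moment about centroid: J = 2[d³/12 + d(b/2)²] = 2[13³/12 + 13×1.5²] = 424.7 in³.
Direct shear f_v = P/L_w = 127 / 26 = 4.885 kip/in (vertical).
Torsion M = P·e = 127 × 13 = 1651 kip·in.
Critical point at (x, y) = (1.5, 6.5) from centroid. f_tx = M·y/J = 25.27 kip/in; f_ty = M·x/J = 5.832 kip/in.
Resultant f_max = √[f_tx² + (f_v + f_ty)²] = √[25.27² + (4.885 + 5.832)²] = 27.45 kip/in.
Capacity per unit length: φr_n = 0.75 × 0.6 × 90 × (0.707 × 0.75) = 21.48 kip/in.
27.45 > 21.48 → NOT adequate.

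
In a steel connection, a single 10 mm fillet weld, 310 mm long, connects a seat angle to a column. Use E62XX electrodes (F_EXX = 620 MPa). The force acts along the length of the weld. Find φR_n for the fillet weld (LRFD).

φR_n ≈ 611 kN

Effective throat t_e = 0.707 × 10 = 7.07 mm.
Total length L = 310 mm; A_we = 7.07 × 310 = 2192 mm².
F_nw = 0.6 F_EXX = 0.6 × 620 = 372 MPa.
φR_n = 0.75 × 372 × 2192 × 10⁻³ = 611.5 kN.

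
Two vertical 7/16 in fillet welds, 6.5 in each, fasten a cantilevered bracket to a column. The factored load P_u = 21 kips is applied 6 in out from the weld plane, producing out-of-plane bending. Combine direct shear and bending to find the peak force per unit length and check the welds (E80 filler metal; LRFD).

f_max ≈ 9.09 kip/in; adequate

E80XX → F_EXX = 80 ksi.
L_w = 2 × 6.5 = 13 in; section modulus (unit throat) S = 2 × L²/6 = 14.08 in².
Direct shear f_v = P/L_w = 21/13 = 1.615 kip/in.
Moment M = P × e = 21 × 6 = 126 kip·in; bending f_b = M/S = 8.947 kip/in.
f_max = √(f_v² + f_b²) = √(1.615² + 8.947²) = 9.091 kip/in.
φr_n = 0.75 × 0.6 × 80 × (0.707 × 0.4375) = 11.14 kip/in → adequate.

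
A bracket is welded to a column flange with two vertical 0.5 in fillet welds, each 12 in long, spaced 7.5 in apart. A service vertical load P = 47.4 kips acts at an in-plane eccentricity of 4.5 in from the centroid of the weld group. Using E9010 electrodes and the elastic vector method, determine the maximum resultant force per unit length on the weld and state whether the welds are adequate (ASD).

f_max ≈ 3.84 kip/in; adequate

E90XX → F_EXX = 90 ksi.
Total weld length L_w = 24 in. Treat welds as unit-width lines.
Polar moment about centroid: J = 2[d³/12 + d(b/2)²] = 2[12³/12 + 12×3.75²] = 625.5 in³.
Direct shear f_v = P/L_w = 47.4 / 24 = 1.975 kip/in (vertical).
Torsion M = P·e = 47.4 × 4.5 = 213.3 kip·in.
Critical point at (x, y) = (3.75, 6) from centroid. f_tx = M·y/J = 2.046 kip/in; f_ty = M·x/J = 1.279 kip/in.
Resultant f_max = √[f_tx² + (f_v + f_ty)²] = √[2.046² + (1.975 + 1.279)²] = 3.844 kip/in.
Capacity per unit length: r_n/Ω = (1/2.0) × 0.6 × 90 × (0.707 × 0.5) = 9.544 kip/in.
3.844 ≤ 9.544 → adequate.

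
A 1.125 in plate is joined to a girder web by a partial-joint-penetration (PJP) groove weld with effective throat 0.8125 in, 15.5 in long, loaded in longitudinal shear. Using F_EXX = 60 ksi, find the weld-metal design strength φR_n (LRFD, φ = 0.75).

φR_n ≈ 340 kip

Effective throat (given) t_e = 0.8125 in.
A_we = 0.8125 × 15.5 = 12.59 in².
F_nw = 0.6 F_EXX = 36 ksi.
φR_n = 0.75 × 36 × 12.59 = 340 kip.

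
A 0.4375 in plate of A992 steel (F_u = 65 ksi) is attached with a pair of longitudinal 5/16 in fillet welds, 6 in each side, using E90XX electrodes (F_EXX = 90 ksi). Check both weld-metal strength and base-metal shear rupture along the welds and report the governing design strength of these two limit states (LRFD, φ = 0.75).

t_e = 0.707 × 0.3125 = 0.2209 in; L = 12 in.
Weld metal: φR_n = 0.75 × 0.6 × 90 × 0.2209 × 12 = 107.4 kips.
Base metal (shear rupture): φR_n = 0.75 × 0.6 × 65 × 0.4375 × 12 = 153.6 kips.
Governing: weld metal.

φR_n ≈ 107 kips (weld metal governs)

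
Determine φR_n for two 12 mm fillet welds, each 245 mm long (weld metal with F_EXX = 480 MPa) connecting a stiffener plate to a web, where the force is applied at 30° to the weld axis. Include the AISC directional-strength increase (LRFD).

φR_n ≈ 1060 kN

t_e = 0.707 × 12 = 8.484 mm; A_we = 8.484 × 490 = 4157 mm².
Directional factor: 1.0 + 0.5 sin^1.5(30°) = 1.177.
F_nw = 0.6 × 480 × 1.177 = 338.9 MPa.
φR_n = 0.75 × 338.9 × 4157 × 10⁻³ = 1057 kN.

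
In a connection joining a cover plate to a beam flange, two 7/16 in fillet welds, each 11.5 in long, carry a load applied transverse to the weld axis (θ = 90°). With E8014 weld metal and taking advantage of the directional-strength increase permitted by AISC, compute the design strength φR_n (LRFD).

E80XX → F_EXX = 80 ksi.
t_e = 0.707 × 0.4375 = 0.3093 in; A_we = 0.3093 × 23 = 7.114 in².
Directional factor: 1.0 + 0.5 sin^1.5(90°) = 1.5.
F_nw = 0.6 × 80 × 1.5 = 72 ksi.
φR_n = 0.75 × 72 × 7.114 = 384.2 kips.

φR_n ≈ 384 kips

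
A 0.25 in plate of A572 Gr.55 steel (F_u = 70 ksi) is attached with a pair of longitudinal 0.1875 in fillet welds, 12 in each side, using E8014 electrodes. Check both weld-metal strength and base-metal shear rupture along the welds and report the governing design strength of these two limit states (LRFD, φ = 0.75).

φR_n ≈ 115 kips (weld metal governs)

E80XX → F_EXX = 80 ksi.
t_e = 0.707 × 0.1875 = 0.1326 in; L = 24 in.
Weld metal: φR_n = 0.75 × 0.6 × 80 × 0.1326 × 24 = 114.5 kips.
Base metal (shear rupture): φR_n = 0.75 × 0.6 × 70 × 0.25 × 24 = 189 kips.
Governing: weld metal.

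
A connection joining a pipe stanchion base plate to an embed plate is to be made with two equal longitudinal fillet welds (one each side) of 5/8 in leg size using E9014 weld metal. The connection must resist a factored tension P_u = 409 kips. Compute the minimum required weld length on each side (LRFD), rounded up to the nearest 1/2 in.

L = 11.5 in on each side

E90XX → F_EXX = 90 ksi.
Throat t_e = 0.707 × 0.625 = 0.4419 in.
φr_n = 0.75 × 0.6 × 90 × 0.4419 = 17.9 kips/in.
L_req = P_u / φr_n = 409 / 17.9 = 22.85 in total.
Per side: 22.85 / 2 = 11.43 in.
Round up → use L = 11.5 in on each side.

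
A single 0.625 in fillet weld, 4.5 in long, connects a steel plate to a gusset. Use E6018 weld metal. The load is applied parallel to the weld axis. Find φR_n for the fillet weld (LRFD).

E60XX → F_EXX = 60 ksi.
Effective throat t_e = 0.707 × 0.625 = 0.4419 in.
Total length L = 4.5 in; A_we = 0.4419 × 4.5 = 1.988 in².
F_nw = 0.6 F_EXX = 0.6 × 60 = 36 ksi.
φR_n = 0.75 × 36 × 1.988 = 53.69 kips.

φR_n ≈ 53.7 kips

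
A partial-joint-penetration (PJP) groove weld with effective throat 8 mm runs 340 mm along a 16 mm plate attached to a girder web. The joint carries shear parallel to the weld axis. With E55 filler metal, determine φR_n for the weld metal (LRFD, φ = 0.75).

φR_n ≈ 673 kN

E55XX → F_EXX = 550 MPa.
Effective throat (given) t_e = 8 mm.
A_we = 8 × 340 = 2720 mm².
F_nw = 0.6 F_EXX = 330 MPa.
φR_n = 0.75 × 330 × 2720 × 10⁻³ = 673.2 kN.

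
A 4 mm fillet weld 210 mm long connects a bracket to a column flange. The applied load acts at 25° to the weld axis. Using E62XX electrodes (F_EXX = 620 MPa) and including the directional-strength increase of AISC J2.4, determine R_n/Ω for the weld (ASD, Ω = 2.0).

R_n/Ω ≈ 126 kN

t_e = 0.707 × 4 = 2.828 mm; A_we = 2.828 × 210 = 593.9 mm².
Directional factor: 1.0 + 0.5 sin^1.5(25°) = 1.137.
F_nw = 0.6 × 620 × 1.137 = 423.1 MPa.
R_n/Ω = (423.1 × 593.9) / 2.0 × 10⁻³ = 125.6 kN.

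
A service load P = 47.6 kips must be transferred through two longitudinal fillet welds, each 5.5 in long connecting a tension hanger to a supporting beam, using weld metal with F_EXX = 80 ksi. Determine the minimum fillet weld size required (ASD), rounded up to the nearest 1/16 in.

Total weld length L = 11 in.
Required throat t_e = P × Ω / (0.6 F_EXX × L) = 47.6 × 2.0 / (0.6 × 80 × 11) = 0.1803 in.
Required leg w = t_e / 0.707 = 0.255 in → use 5/16 in.

w = 5/16 in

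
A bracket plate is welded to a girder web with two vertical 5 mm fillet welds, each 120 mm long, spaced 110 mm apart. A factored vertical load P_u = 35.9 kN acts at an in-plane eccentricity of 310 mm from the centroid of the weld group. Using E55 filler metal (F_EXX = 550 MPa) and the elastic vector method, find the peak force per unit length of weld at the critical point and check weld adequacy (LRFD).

Total weld length L_w = 240 mm. Treat welds as unit-width lines.
Polar moment about centroid: J = 2[d³/12 + d(b/2)²] = 2[120³/12 + 120×55²] = 1014000 mm³.
Direct shear f_v = P/L_w = 35.9×10³ / 240 = 149.6 N/mm (vertical).
Torsion M = P·e = 35.9×10³ × 310 = 11129000 N·mm.
Critical point at (x, y) = (55, 60) from centroid. f_tx = M·y/J = 658.5 N/mm; f_ty = M·x/J = 603.6 N/mm.
Resultant f_max = √[f_tx² + (f_v + f_ty)²] = √[658.5² + (149.6 + 603.6)²] = 1001 N/mm.
Capacity per unit length: φr_n = 0.75 × 0.6 × 550 × (0.707 × 5) = 874.9 N/mm.
1001 > 874.9 → NOT adequate.

f_max ≈ 1000 N/mm; NOT adequate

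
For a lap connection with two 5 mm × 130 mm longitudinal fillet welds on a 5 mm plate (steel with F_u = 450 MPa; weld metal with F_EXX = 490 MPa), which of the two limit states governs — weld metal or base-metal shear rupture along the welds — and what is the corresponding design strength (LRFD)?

φR_n ≈ 203 kN (weld metal governs)

t_e = 0.707 × 5 = 3.535 mm; L = 260 mm.
Weld metal: φR_n = 0.75 × 0.6 × 490 × 3.535 × 260 × 10⁻³ = 202.7 kN.
Base metal (shear rupture): φR_n = 0.75 × 0.6 × 450 × 5 × 260 × 10⁻³ = 263.2 kN.
Governing: weld metal.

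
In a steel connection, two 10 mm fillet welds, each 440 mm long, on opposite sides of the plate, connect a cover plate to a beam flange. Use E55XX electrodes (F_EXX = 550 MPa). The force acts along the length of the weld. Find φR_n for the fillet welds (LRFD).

φR_n ≈ 1540 kN

Effective throat t_e = 0.707 × 10 = 7.07 mm.
Total length L = 880 mm; A_we = 7.07 × 880 = 6222 mm².
F_nw = 0.6 F_EXX = 0.6 × 550 = 330 MPa.
φR_n = 0.75 × 330 × 6222 × 10⁻³ = 1540 kN.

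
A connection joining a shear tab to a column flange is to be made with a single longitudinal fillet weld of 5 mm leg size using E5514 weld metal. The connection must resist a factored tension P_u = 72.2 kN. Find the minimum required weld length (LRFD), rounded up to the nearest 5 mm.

E55XX → F_EXX = 550 MPa.
Throat t_e = 0.707 × 5 = 3.535 mm.
φr_n = 0.75 × 0.6 × 550 × 3.535 × 10⁻³ = 0.8749 kN/mm.
L_req = P_u / φr_n = 72.2 / 0.8749 = 82.52 mm total.
Round up → use L = 85 mm.

L = 85 mm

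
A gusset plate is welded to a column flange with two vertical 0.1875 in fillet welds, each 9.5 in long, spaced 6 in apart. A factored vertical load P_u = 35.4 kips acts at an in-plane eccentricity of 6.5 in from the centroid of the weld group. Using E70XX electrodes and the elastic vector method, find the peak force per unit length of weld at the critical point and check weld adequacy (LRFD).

f_max ≈ 5.35 kip/in; NOT adequate

E70XX → F_EXX = 70 ksi.
Total weld length L_w = 19 in. Treat welds as unit-width lines.
Polar moment about centroid: J = 2[d³/12 + d(b/2)²] = 2[9.5³/12 + 9.5×3²] = 313.9 in³.
Direct shear f_v = P/L_w = 35.4 / 19 = 1.863 kip/in (vertical).
Torsion M = P·e = 35.4 × 6.5 = 230.1 kip·in.
Critical point at (x, y) = (3, 4.75) from centroid. f_tx = M·y/J = 3.482 kip/in; f_ty = M·x/J = 2.199 kip/in.
Resultant f_max = √[f_tx² + (f_v + f_ty)²] = √[3.482² + (1.863 + 2.199)²] = 5.35 kip/in.
Capacity per unit length: φr_n = 0.75 × 0.6 × 70 × (0.707 × 0.1875) = 4.176 kip/in.
5.35 > 4.176 → NOT adequate.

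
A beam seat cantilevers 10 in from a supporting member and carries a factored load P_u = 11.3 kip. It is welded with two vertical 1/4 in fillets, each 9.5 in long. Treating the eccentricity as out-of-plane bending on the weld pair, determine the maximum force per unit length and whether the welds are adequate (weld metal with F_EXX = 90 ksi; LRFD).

L_w = 2 × 9.5 = 19 in; section modulus (unit throat) S = 2 × L²/6 = 30.08 in².
Direct shear f_v = P/L_w = 11.3/19 = 0.5947 kip/in.
Moment M = P × e = 11.3 × 10 = 113 kip·in; bending f_b = M/S = 3.756 kip/in.
f_max = √(f_v² + f_b²) = √(0.5947² + 3.756²) = 3.803 kip/in.
φr_n = 0.75 × 0.6 × 90 × (0.707 × 0.25) = 7.158 kip/in → adequate.

f_max ≈ 3.8 kip/in; adequate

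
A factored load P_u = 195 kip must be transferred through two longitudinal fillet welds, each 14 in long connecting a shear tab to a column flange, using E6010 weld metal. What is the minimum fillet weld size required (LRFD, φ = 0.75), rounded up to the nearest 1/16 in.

w = 3/8 in

E60XX → F_EXX = 60 ksi.
Total weld length L = 28 in.
Required throat t_e = P_u / (φ × 0.6 F_EXX × L) = 195 / (0.75 × 0.6 × 60 × 28) = 0.2579 in.
Required leg w = t_e / 0.707 = 0.3648 in → use 3/8 in.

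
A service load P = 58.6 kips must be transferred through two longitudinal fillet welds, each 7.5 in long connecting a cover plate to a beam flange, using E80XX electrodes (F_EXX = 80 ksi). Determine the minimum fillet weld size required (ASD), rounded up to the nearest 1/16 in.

w = 1/4 in

Total weld length L = 15 in.
Required throat t_e = P × Ω / (0.6 F_EXX × L) = 58.6 × 2.0 / (0.6 × 80 × 15) = 0.1628 in.
Required leg w = t_e / 0.707 = 0.2302 in → use 1/4 in.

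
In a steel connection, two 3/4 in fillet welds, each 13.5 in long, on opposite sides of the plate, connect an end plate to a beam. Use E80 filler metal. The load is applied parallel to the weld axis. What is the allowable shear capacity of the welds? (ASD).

R_n/Ω ≈ 344 kips

E80XX → F_EXX = 80 ksi.
Effective throat t_e = 0.707 × 0.75 = 0.5302 in.
Total length L = 27 in; A_we = 0.5302 × 27 = 14.32 in².
F_nw = 0.6 F_EXX = 0.6 × 80 = 48 ksi.
R_n = 48 × 14.32 = 687.2 kips; R_n/Ω = 687.2/2.0 = 343.6 kips.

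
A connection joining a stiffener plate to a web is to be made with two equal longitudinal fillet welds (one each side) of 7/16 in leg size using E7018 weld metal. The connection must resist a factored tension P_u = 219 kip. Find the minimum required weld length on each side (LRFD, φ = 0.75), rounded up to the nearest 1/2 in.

L = 11.5 in on each side

E70XX → F_EXX = 70 ksi.
Throat t_e = 0.707 × 0.4375 = 0.3093 in.
φr_n = 0.75 × 0.6 × 70 × 0.3093 = 9.743 kip/in.
L_req = P_u / φr_n = 219 / 9.743 = 22.48 in total.
Per side: 22.48 / 2 = 11.24 in.
Round up → use L = 11.5 in on each side.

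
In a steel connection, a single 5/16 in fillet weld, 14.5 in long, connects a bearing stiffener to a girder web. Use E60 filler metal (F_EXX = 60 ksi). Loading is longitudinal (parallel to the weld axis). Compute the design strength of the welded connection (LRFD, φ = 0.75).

φR_n ≈ 86.5 kip

Effective throat t_e = 0.707 × 0.3125 = 0.2209 in.
Total length L = 14.5 in; A_we = 0.2209 × 14.5 = 3.204 in².
F_nw = 0.6 F_EXX = 0.6 × 60 = 36 ksi.
φR_n = 0.75 × 36 × 3.204 = 86.5 kip.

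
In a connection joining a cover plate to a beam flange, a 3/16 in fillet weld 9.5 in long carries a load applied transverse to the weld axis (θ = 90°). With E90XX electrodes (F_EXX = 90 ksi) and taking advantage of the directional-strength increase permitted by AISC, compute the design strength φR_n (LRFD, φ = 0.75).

t_e = 0.707 × 0.1875 = 0.1326 in; A_we = 0.1326 × 9.5 = 1.259 in².
Directional factor: 1.0 + 0.5 sin^1.5(90°) = 1.5.
F_nw = 0.6 × 90 × 1.5 = 81 ksi.
φR_n = 0.75 × 81 × 1.259 = 76.51 kip.

φR_n ≈ 76.5 kip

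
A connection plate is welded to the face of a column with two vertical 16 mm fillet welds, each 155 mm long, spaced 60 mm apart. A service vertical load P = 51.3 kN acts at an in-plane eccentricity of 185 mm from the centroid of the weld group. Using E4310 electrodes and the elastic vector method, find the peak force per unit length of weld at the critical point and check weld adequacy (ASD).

E43XX → F_EXX = 430 MPa.
Total weld length L_w = 310 mm. Treat welds as unit-width lines.
Polar moment about centroid: J = 2[d³/12 + d(b/2)²] = 2[155³/12 + 155×30²] = 899600 mm³.
Direct shear f_v = P/L_w = 51.3×10³ / 310 = 165.5 N/mm (vertical).
Torsion M = P·e = 51.3×10³ × 185 = 9490500 N·mm.
Critical point at (x, y) = (30, 77.5) from centroid. f_tx = M·y/J = 817.6 N/mm; f_ty = M·x/J = 316.5 N/mm.
Resultant f_max = √[f_tx² + (f_v + f_ty)²] = √[817.6² + (165.5 + 316.5)²] = 949 N/mm.
Capacity per unit length: r_n/Ω = (1/2.0) × 0.6 × 430 × (0.707 × 16) = 1459 N/mm.
949 ≤ 1459 → adequate.

f_max ≈ 949 N/mm; adequate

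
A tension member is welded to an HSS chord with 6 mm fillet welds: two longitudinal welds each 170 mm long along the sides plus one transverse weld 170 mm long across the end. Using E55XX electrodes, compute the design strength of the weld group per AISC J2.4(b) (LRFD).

E55XX → F_EXX = 550 MPa.
t_e = 0.707 × 6 = 4.242 mm.
R_nwl = 0.6 × 550 × 4.242 × 340 × 10⁻³ = 476 kN (longitudinal, 2 welds).
R_nwt = 0.6 × 550 × 4.242 × 170 × 10⁻³ = 238 kN (transverse, base value).
(i) R_nwl + R_nwt = 713.9 kN; (ii) 0.85 R_nwl + 1.5 R_nwt = 761.5 kN.
R_n = max = 761.5 kN [governs: (ii)]; φR_n = 571.1 kN.

φR_n ≈ 571 kN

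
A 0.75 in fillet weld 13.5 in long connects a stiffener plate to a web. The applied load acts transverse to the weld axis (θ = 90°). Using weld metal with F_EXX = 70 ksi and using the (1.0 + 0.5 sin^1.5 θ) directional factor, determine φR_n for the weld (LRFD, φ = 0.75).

t_e = 0.707 × 0.75 = 0.5302 in; A_we = 0.5302 × 13.5 = 7.158 in².
Directional factor: 1.0 + 0.5 sin^1.5(90°) = 1.5.
F_nw = 0.6 × 70 × 1.5 = 63 ksi.
φR_n = 0.75 × 63 × 7.158 = 338.2 kips.

φR_n ≈ 338 kips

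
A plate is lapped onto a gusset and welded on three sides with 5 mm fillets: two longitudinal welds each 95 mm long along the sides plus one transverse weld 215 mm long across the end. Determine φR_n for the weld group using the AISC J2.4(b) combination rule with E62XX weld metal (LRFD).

E62XX → F_EXX = 620 MPa.
t_e = 0.707 × 5 = 3.535 mm.
R_nwl = 0.6 × 620 × 3.535 × 190 × 10⁻³ = 249.9 kN (longitudinal, 2 welds).
R_nwt = 0.6 × 620 × 3.535 × 215 × 10⁻³ = 282.7 kN (transverse, base value).
(i) R_nwl + R_nwt = 532.6 kN; (ii) 0.85 R_nwl + 1.5 R_nwt = 636.5 kN.
R_n = max = 636.5 kN [governs: (ii)]; φR_n = 477.4 kN.

φR_n ≈ 477 kN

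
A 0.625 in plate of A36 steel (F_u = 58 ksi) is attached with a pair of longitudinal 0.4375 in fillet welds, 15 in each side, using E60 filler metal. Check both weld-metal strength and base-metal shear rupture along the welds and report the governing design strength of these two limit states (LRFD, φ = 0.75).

φR_n ≈ 251 kip (weld metal governs)

E60XX → F_EXX = 60 ksi.
t_e = 0.707 × 0.4375 = 0.3093 in; L = 30 in.
Weld metal: φR_n = 0.75 × 0.6 × 60 × 0.3093 × 30 = 250.5 kip.
Base metal (shear rupture): φR_n = 0.75 × 0.6 × 58 × 0.625 × 30 = 489.4 kip.
Governing: weld metal.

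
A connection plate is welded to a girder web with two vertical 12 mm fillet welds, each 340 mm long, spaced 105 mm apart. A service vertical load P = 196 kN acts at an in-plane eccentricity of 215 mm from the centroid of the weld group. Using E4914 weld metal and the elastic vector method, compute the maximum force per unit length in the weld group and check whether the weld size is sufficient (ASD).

E49XX → F_EXX = 490 MPa.
Total weld length L_w = 680 mm. Treat welds as unit-width lines.
Polar moment about centroid: J = 2[d³/12 + d(b/2)²] = 2[340³/12 + 340×52.5²] = 8425000 mm³.
Direct shear f_v = P/L_w = 196×10³ / 680 = 288.2 N/mm (vertical).
Torsion M = P·e = 196×10³ × 215 = 42140000 N·mm.
Critical point at (x, y) = (52.5, 170) from centroid. f_tx = M·y/J = 850.3 N/mm; f_ty = M·x/J = 262.6 N/mm.
Resultant f_max = √[f_tx² + (f_v + f_ty)²] = √[850.3² + (288.2 + 262.6)²] = 1013 N/mm.
Capacity per unit length: r_n/Ω = (1/2.0) × 0.6 × 490 × (0.707 × 12) = 1247 N/mm.
1013 ≤ 1247 → adequate.

f_max ≈ 1010 N/mm; adequate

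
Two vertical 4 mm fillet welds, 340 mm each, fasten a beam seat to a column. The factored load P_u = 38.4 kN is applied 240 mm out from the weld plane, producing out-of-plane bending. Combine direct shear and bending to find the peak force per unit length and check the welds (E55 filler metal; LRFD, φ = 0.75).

f_max ≈ 246 N/mm; adequate

E55XX → F_EXX = 550 MPa.
L_w = 2 × 340 = 680 mm; section modulus (unit throat) S = 2 × L²/6 = 38530 mm².
Direct shear f_v = P/L_w = 38.4×10³/680 = 56.47 N/mm.
Moment M = P × e = 38.4×10³ × 240 = 9216000 N·mm; bending f_b = M/S = 239.2 N/mm.
f_max = √(f_v² + f_b²) = √(56.47² + 239.2²) = 245.7 N/mm.
φr_n = 0.75 × 0.6 × 550 × (0.707 × 4) = 699.9 N/mm → adequate.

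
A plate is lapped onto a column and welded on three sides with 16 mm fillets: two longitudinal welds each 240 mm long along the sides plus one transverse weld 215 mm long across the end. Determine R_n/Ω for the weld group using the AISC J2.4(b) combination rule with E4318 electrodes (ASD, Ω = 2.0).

R_n/Ω ≈ 1070 kN

E43XX → F_EXX = 430 MPa.
t_e = 0.707 × 16 = 11.31 mm.
R_nwl = 0.6 × 430 × 11.31 × 480 × 10⁻³ = 1401 kN (longitudinal, 2 welds).
R_nwt = 0.6 × 430 × 11.31 × 215 × 10⁻³ = 627.5 kN (transverse, base value).
(i) R_nwl + R_nwt = 2028 kN; (ii) 0.85 R_nwl + 1.5 R_nwt = 2132 kN.
R_n = max = 2132 kN [governs: (ii)]; R_n/Ω = 1066 kN.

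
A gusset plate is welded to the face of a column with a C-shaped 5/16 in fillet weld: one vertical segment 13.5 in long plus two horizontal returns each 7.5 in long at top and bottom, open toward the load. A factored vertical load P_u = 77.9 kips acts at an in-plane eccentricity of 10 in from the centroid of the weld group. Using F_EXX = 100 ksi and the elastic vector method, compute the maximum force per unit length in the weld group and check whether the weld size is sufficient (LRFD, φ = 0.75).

Total weld length L_w = 28.5 in. Treat welds as unit-width lines.
Centroid: x̄ = 2×7.5×3.75 / 28.5 = 1.974 in from the vertical weld.
Polar moment about centroid: J = I_x + I_y = [13.5³/12 + 2×7.5×6.75²] + [13.5×1.974² + 2(7.5³/12 + 7.5×1.776²)] = 1059 in³.
Direct shear f_v = P/L_w = 77.9 / 28.5 = 2.733 kip/in (vertical).
Torsion M = P·e = 77.9 × 10 = 779 kip·in.
Critical point at (x, y) = (5.526, 6.75) from centroid. f_tx = M·y/J = 4.967 kip/in; f_ty = M·x/J = 4.066 kip/in.
Resultant f_max = √[f_tx² + (f_v + f_ty)²] = √[4.967² + (2.733 + 4.066)²] = 8.42 kip/in.
Capacity per unit length: φr_n = 0.75 × 0.6 × 100 × (0.707 × 0.3125) = 9.942 kip/in.
8.42 ≤ 9.942 → adequate.

f_max ≈ 8.42 kip/in; adequate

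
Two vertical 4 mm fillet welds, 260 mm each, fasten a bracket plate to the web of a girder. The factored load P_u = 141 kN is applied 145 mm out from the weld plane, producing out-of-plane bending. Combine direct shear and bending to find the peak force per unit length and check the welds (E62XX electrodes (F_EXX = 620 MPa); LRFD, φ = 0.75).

L_w = 2 × 260 = 520 mm; section modulus (unit throat) S = 2 × L²/6 = 22530 mm².
Direct shear f_v = P/L_w = 141×10³/520 = 271.2 N/mm.
Moment M = P × e = 141×10³ × 145 = 20445000 N·mm; bending f_b = M/S = 907.3 N/mm.
f_max = √(f_v² + f_b²) = √(271.2² + 907.3²) = 947 N/mm.
φr_n = 0.75 × 0.6 × 620 × (0.707 × 4) = 789 N/mm → NOT adequate.

f_max ≈ 947 N/mm; NOT adequate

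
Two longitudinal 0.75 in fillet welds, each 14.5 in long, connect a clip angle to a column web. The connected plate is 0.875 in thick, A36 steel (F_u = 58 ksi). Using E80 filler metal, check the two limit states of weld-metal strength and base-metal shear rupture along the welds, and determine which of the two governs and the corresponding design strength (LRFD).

E80XX → F_EXX = 80 ksi.
t_e = 0.707 × 0.75 = 0.5302 in; L = 29 in.
Weld metal: φR_n = 0.75 × 0.6 × 80 × 0.5302 × 29 = 553.6 kips.
Base metal (shear rupture): φR_n = 0.75 × 0.6 × 58 × 0.875 × 29 = 662.3 kips.
Governing: weld metal.

φR_n ≈ 554 kips (weld metal governs)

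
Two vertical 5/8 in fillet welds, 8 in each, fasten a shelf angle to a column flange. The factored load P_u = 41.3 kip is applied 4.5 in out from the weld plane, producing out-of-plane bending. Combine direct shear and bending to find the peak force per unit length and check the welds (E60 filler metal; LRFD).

E60XX → F_EXX = 60 ksi.
L_w = 2 × 8 = 16 in; section modulus (unit throat) S = 2 × L²/6 = 21.33 in².
Direct shear f_v = P/L_w = 41.3/16 = 2.581 kip/in.
Moment M = P × e = 41.3 × 4.5 = 185.85 kip·in; bending f_b = M/S = 8.712 kip/in.
f_max = √(f_v² + f_b²) = √(2.581² + 8.712²) = 9.086 kip/in.
φr_n = 0.75 × 0.6 × 60 × (0.707 × 0.625) = 11.93 kip/in → adequate.

f_max ≈ 9.09 kip/in; adequate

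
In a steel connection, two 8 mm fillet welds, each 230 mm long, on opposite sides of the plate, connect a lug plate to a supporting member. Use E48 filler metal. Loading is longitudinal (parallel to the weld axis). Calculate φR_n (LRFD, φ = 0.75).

φR_n ≈ 562 kN

E48XX → F_EXX = 480 MPa.
Effective throat t_e = 0.707 × 8 = 5.656 mm.
Total length L = 460 mm; A_we = 5.656 × 460 = 2602 mm².
F_nw = 0.6 F_EXX = 0.6 × 480 = 288 MPa.
φR_n = 0.75 × 288 × 2602 × 10⁻³ = 562 kN.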